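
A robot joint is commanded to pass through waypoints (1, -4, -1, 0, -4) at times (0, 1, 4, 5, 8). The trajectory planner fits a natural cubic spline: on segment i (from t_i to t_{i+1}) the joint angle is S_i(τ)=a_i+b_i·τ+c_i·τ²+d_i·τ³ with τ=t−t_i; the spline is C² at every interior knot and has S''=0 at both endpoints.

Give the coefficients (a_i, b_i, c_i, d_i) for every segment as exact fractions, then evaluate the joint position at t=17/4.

  seg 0: a=1 b=-2531/432 c=0 d=371/432
  seg 1: a=-4 b=-709/216 c=371/144 d=-1489/3888
  seg 2: a=-1 b=793/432 c=-47/54 d=5/144
  seg 3: a=0 b=43/216 c=-331/432 d=331/3888
S(17/4) = -5483/9216

Δ: Δ0=-5, Δ1=1, Δ2=1, Δ3=-4/3
row 1: diag=8, rhs=36; c'=3/8, d'=9/2
row 2: denom=8−3·3/8=55/8; d'=(0−3·9/2)/(55/8)=-108/55
row 3: denom=8−1·8/55=432/55; d'=(-14−1·-108/55)/(432/55)=-331/216
back: M3=-331/216
back: M2=-108/55−8/55·-331/216=-47/27
back: M1=9/2−3/8·-47/27=371/72
M: M0=0, M1=371/72, M2=-47/27, M3=-331/216, M4=0
seg 0: a=1, c=M0/2=0, d=(M1−M0)/(6·1)=371/432, b=Δ0−h0·(2M0+M1)/6=-2531/432
seg 1: a=-4, c=M1/2=371/144, d=(M2−M1)/(6·3)=-1489/3888, b=Δ1−h1·(2M1+M2)/6=-709/216
seg 2: a=-1, c=M2/2=-47/54, d=(M3−M2)/(6·1)=5/144, b=Δ2−h2·(2M2+M3)/6=793/432
seg 3: a=0, c=M3/2=-331/432, d=(M4−M3)/(6·3)=331/3888, b=Δ3−h3·(2M3+M4)/6=43/216
t_q=17/4 → seg 2, τ=1/4; S=-1+793/432·τ+-47/54·τ²+5/144·τ³=-5483/9216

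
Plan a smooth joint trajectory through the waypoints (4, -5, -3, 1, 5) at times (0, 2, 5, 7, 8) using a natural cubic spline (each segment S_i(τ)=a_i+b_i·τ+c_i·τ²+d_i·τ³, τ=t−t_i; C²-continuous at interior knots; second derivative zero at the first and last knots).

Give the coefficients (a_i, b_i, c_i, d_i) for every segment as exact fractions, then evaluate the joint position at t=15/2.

  seg 0: a=4 b=-8495/1518 c=0 d=208/759
  seg 1: a=-5 b=-3503/1518 c=416/253 d=-991/4554
  seg 2: a=-3 b=1277/759 c=-159/506 d=359/1518
  seg 3: a=1 b=2477/759 c=559/506 d=-559/1518
S(15/2) = 11585/4048

Δ: Δ0=-9/2, Δ1=2/3, Δ2=2, Δ3=4
row 1: diag=10, rhs=31; c'=3/10, d'=31/10
row 2: denom=10−3·3/10=91/10; d'=(8−3·31/10)/(91/10)=-1/7
row 3: denom=6−2·20/91=506/91; d'=(12−2·-1/7)/(506/91)=559/253
back: M3=559/253
back: M2=-1/7−20/91·559/253=-159/253
back: M1=31/10−3/10·-159/253=832/253
M: M0=0, M1=832/253, M2=-159/253, M3=559/253, M4=0
seg 0: a=4, c=M0/2=0, d=(M1−M0)/(6·2)=208/759, b=Δ0−h0·(2M0+M1)/6=-8495/1518
seg 1: a=-5, c=M1/2=416/253, d=(M2−M1)/(6·3)=-991/4554, b=Δ1−h1·(2M1+M2)/6=-3503/1518
seg 2: a=-3, c=M2/2=-159/506, d=(M3−M2)/(6·2)=359/1518, b=Δ2−h2·(2M2+M3)/6=1277/759
seg 3: a=1, c=M3/2=559/506, d=(M4−M3)/(6·1)=-559/1518, b=Δ3−h3·(2M3+M4)/6=2477/759
t_q=15/2 → seg 3, τ=1/2; S=1+2477/759·τ+559/506·τ²+-559/1518·τ³=11585/4048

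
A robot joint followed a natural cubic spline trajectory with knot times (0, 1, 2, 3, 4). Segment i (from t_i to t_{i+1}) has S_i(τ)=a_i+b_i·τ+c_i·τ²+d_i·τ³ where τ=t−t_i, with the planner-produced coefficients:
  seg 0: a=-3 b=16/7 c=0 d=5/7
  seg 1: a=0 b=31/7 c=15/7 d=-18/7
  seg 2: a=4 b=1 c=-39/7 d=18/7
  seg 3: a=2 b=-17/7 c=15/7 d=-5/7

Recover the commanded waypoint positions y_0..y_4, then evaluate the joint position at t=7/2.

y_0 = S_0(0) = a_0 = -3
y_1 = S_1(0) = a_1 = 0
y_2 = S_2(0) = a_2 = 4
y_3 = S_3(0) = a_3 = 2
y_4 = S_3(1) = 1
t_q=7/2 is in segment 3 (τ=1/2); S_3(τ)=69/56

y_0=-3 y_1=0 y_2=4 y_3=2 y_4=1
S(7/2) = 69/56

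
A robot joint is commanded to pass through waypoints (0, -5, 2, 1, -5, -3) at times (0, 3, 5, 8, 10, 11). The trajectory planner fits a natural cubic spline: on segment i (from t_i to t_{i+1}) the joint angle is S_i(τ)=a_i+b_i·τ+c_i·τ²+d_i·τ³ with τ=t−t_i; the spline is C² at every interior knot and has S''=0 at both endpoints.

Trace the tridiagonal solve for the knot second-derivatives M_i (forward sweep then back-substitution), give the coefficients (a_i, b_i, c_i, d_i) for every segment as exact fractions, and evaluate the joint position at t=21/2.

  seg 0: a=0 b=-16723/4836 c=0 d=8663/43524
  seg 1: a=-5 b=4633/2418 c=8663/4836 d=-1611/3224
  seg 2: a=2 b=3730/1209 c=-1459/1209 d=244/10881
  seg 3: a=1 b=-4292/1209 c=-405/403 d=3095/4836
  seg 4: a=-5 b=133/1209 c=2285/806 d=-2285/2418
S(21/2) = -28077/6448

Δ: Δ0=-5/3, Δ1=7/2, Δ2=-1/3, Δ3=-3, Δ4=2
row 1: diag=10, rhs=31; c'=1/5, d'=31/10
row 2: denom=10−2·1/5=48/5; d'=(-23−2·31/10)/(48/5)=-73/24
row 3: denom=10−3·5/16=145/16; d'=(-16−3·-73/24)/(145/16)=-22/29
row 4: denom=6−2·32/145=806/145; d'=(30−2·-22/29)/(806/145)=2285/403
back: M4=2285/403
back: M3=-22/29−32/145·2285/403=-810/403
back: M2=-73/24−5/16·-810/403=-2918/1209
back: M1=31/10−1/5·-2918/1209=8663/2418
M: M0=0, M1=8663/2418, M2=-2918/1209, M3=-810/403, M4=2285/403, M5=0
seg 0: a=0, c=M0/2=0, d=(M1−M0)/(6·3)=8663/43524, b=Δ0−h0·(2M0+M1)/6=-16723/4836
seg 1: a=-5, c=M1/2=8663/4836, d=(M2−M1)/(6·2)=-1611/3224, b=Δ1−h1·(2M1+M2)/6=4633/2418
seg 2: a=2, c=M2/2=-1459/1209, d=(M3−M2)/(6·3)=244/10881, b=Δ2−h2·(2M2+M3)/6=3730/1209
seg 3: a=1, c=M3/2=-405/403, d=(M4−M3)/(6·2)=3095/4836, b=Δ3−h3·(2M3+M4)/6=-4292/1209
seg 4: a=-5, c=M4/2=2285/806, d=(M5−M4)/(6·1)=-2285/2418, b=Δ4−h4·(2M4+M5)/6=133/1209
t_q=21/2 → seg 4, τ=1/2; S=-5+133/1209·τ+2285/806·τ²+-2285/2418·τ³=-28077/6448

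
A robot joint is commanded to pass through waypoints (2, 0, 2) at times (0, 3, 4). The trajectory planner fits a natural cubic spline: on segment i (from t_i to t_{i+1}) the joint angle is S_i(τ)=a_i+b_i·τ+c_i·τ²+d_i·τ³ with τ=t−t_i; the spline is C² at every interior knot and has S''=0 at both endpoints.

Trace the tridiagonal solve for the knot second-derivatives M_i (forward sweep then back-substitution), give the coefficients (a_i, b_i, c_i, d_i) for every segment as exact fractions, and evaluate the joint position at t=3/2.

  seg 0: a=2 b=-5/3 c=0 d=1/9
  seg 1: a=0 b=4/3 c=1 d=-1/3
S(3/2) = -1/8

Δ: Δ0=-2/3, Δ1=2
row 1: diag=8, rhs=16; c'=1/8, d'=2
back: M1=2
M: M0=0, M1=2, M2=0
seg 0: a=2, c=M0/2=0, d=(M1−M0)/(6·3)=1/9, b=Δ0−h0·(2M0+M1)/6=-5/3
seg 1: a=0, c=M1/2=1, d=(M2−M1)/(6·1)=-1/3, b=Δ1−h1·(2M1+M2)/6=4/3
t_q=3/2 → seg 0, τ=3/2; S=2+-5/3·τ+0·τ²+1/9·τ³=-1/8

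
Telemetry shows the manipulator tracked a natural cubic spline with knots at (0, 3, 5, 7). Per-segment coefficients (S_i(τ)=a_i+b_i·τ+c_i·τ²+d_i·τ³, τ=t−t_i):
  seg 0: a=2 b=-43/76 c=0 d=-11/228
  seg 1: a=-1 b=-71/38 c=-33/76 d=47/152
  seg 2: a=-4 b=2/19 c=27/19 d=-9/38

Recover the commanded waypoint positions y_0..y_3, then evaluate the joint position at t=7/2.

y_0=2 y_1=-1 y_2=-4 y_3=0
S(7/2) = -2437/1216

y_0 = S_0(0) = a_0 = 2
y_1 = S_1(0) = a_1 = -1
y_2 = S_2(0) = a_2 = -4
y_3 = S_2(2) = 0
t_q=7/2 is in segment 1 (τ=1/2); S_1(τ)=-2437/1216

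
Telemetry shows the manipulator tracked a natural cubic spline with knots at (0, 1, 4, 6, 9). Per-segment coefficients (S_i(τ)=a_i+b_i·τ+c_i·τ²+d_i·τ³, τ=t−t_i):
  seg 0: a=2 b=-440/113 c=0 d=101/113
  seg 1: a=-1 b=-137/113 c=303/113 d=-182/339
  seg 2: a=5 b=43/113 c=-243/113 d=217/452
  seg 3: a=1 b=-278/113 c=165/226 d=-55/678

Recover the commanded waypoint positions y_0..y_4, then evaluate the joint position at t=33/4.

y_0=2 y_1=-1 y_2=5 y_3=1 y_4=-2
S(33/4) = -25505/14464

y_0 = S_0(0) = a_0 = 2
y_1 = S_1(0) = a_1 = -1
y_2 = S_2(0) = a_2 = 5
y_3 = S_3(0) = a_3 = 1
y_4 = S_3(3) = -2
t_q=33/4 is in segment 3 (τ=9/4); S_3(τ)=-25505/14464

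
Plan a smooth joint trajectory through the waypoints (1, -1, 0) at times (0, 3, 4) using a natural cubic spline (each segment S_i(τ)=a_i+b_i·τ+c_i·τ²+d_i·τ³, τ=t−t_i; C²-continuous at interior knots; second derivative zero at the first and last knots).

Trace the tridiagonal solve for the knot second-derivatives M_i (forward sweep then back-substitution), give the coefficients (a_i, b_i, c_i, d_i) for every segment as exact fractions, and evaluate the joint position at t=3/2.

Δ: Δ0=-2/3, Δ1=1
row 1: diag=8, rhs=10; c'=1/8, d'=5/4
back: M1=5/4
M: M0=0, M1=5/4, M2=0
seg 0: a=1, c=M0/2=0, d=(M1−M0)/(6·3)=5/72, b=Δ0−h0·(2M0+M1)/6=-31/24
seg 1: a=-1, c=M1/2=5/8, d=(M2−M1)/(6·1)=-5/24, b=Δ1−h1·(2M1+M2)/6=7/12
t_q=3/2 → seg 0, τ=3/2; S=1+-31/24·τ+0·τ²+5/72·τ³=-45/64

  seg 0: a=1 b=-31/24 c=0 d=5/72
  seg 1: a=-1 b=7/12 c=5/8 d=-5/24
S(3/2) = -45/64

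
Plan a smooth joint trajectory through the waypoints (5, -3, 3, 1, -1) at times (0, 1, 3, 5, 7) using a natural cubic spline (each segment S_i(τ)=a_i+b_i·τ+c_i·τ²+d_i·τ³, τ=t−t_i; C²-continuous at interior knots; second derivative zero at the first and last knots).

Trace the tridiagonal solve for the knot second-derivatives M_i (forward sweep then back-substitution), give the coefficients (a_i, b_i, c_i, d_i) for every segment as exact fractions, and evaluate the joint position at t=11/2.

Δ: Δ0=-8, Δ1=3, Δ2=-1, Δ3=-1
row 1: diag=6, rhs=66; c'=1/3, d'=11
row 2: denom=8−2·1/3=22/3; d'=(-24−2·11)/(22/3)=-69/11
row 3: denom=8−2·3/11=82/11; d'=(0−2·-69/11)/(82/11)=69/41
back: M3=69/41
back: M2=-69/11−3/11·69/41=-276/41
back: M1=11−1/3·-276/41=543/41
M: M0=0, M1=543/41, M2=-276/41, M3=69/41, M4=0
seg 0: a=5, c=M0/2=0, d=(M1−M0)/(6·1)=181/82, b=Δ0−h0·(2M0+M1)/6=-837/82
seg 1: a=-3, c=M1/2=543/82, d=(M2−M1)/(6·2)=-273/164, b=Δ1−h1·(2M1+M2)/6=-147/41
seg 2: a=3, c=M2/2=-138/41, d=(M3−M2)/(6·2)=115/164, b=Δ2−h2·(2M2+M3)/6=120/41
seg 3: a=1, c=M3/2=69/82, d=(M4−M3)/(6·2)=-23/164, b=Δ3−h3·(2M3+M4)/6=-87/41
t_q=11/2 → seg 3, τ=1/2; S=1+-87/41·τ+69/82·τ²+-23/164·τ³=173/1312

  seg 0: a=5 b=-837/82 c=0 d=181/82
  seg 1: a=-3 b=-147/41 c=543/82 d=-273/164
  seg 2: a=3 b=120/41 c=-138/41 d=115/164
  seg 3: a=1 b=-87/41 c=69/82 d=-23/164
S(11/2) = 173/1312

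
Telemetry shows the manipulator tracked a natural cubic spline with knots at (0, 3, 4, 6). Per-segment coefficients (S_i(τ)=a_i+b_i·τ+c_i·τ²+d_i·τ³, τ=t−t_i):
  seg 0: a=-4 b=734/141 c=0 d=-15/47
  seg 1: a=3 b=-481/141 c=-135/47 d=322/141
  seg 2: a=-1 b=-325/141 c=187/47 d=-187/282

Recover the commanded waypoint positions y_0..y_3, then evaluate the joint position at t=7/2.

y_0=-4 y_1=3 y_2=-1 y_3=5
S(7/2) = 81/94

y_0 = S_0(0) = a_0 = -4
y_1 = S_1(0) = a_1 = 3
y_2 = S_2(0) = a_2 = -1
y_3 = S_2(2) = 5
t_q=7/2 is in segment 1 (τ=1/2); S_1(τ)=81/94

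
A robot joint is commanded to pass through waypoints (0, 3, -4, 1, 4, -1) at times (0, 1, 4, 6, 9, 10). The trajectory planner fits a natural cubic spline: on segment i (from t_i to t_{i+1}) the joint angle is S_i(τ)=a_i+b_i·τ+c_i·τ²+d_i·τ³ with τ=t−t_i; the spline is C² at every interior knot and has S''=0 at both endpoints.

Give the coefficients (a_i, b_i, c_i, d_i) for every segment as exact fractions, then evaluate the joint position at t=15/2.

  seg 0: a=0 b=12643/3190 c=0 d=-3073/3190
  seg 1: a=3 b=1712/1595 c=-9219/3190 d=4579/7830
  seg 2: a=-4 b=-1521/3190 c=11356/4785 d=-73/165
  seg 3: a=1 b=35477/9570 c=-1346/4785 d=-1621/7830
  seg 4: a=4 b=-17084/4785 c=-6841/3190 d=6841/9570
S(15/2) = 26689/5104

Δ: Δ0=3, Δ1=-7/3, Δ2=5/2, Δ3=1, Δ4=-5
row 1: diag=8, rhs=-32; c'=3/8, d'=-4
row 2: denom=10−3·3/8=71/8; d'=(29−3·-4)/(71/8)=328/71
row 3: denom=10−2·16/71=678/71; d'=(-9−2·328/71)/(678/71)=-1295/678
row 4: denom=8−3·71/226=1595/226; d'=(-36−3·-1295/678)/(1595/226)=-6841/1595
back: M4=-6841/1595
back: M3=-1295/678−71/226·-6841/1595=-2692/4785
back: M2=328/71−16/71·-2692/4785=22712/4785
back: M1=-4−3/8·22712/4785=-9219/1595
M: M0=0, M1=-9219/1595, M2=22712/4785, M3=-2692/4785, M4=-6841/1595, M5=0
seg 0: a=0, c=M0/2=0, d=(M1−M0)/(6·1)=-3073/3190, b=Δ0−h0·(2M0+M1)/6=12643/3190
seg 1: a=3, c=M1/2=-9219/3190, d=(M2−M1)/(6·3)=4579/7830, b=Δ1−h1·(2M1+M2)/6=1712/1595
seg 2: a=-4, c=M2/2=11356/4785, d=(M3−M2)/(6·2)=-73/165, b=Δ2−h2·(2M2+M3)/6=-1521/3190
seg 3: a=1, c=M3/2=-1346/4785, d=(M4−M3)/(6·3)=-1621/7830, b=Δ3−h3·(2M3+M4)/6=35477/9570
seg 4: a=4, c=M4/2=-6841/3190, d=(M5−M4)/(6·1)=6841/9570, b=Δ4−h4·(2M4+M5)/6=-17084/4785
t_q=15/2 → seg 3, τ=3/2; S=1+35477/9570·τ+-1346/4785·τ²+-1621/7830·τ³=26689/5104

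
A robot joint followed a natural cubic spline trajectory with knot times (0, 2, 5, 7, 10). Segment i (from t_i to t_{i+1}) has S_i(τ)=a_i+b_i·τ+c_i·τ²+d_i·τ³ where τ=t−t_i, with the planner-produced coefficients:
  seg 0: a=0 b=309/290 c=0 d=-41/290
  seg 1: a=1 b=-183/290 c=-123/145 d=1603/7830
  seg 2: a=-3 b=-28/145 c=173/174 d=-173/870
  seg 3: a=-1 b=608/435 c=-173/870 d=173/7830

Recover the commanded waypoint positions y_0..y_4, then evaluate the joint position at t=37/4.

y_0=0 y_1=1 y_2=-3 y_3=-1 y_4=2
S(37/4) = 5159/3712

y_0 = S_0(0) = a_0 = 0
y_1 = S_1(0) = a_1 = 1
y_2 = S_2(0) = a_2 = -3
y_3 = S_3(0) = a_3 = -1
y_4 = S_3(3) = 2
t_q=37/4 is in segment 3 (τ=9/4); S_3(τ)=5159/3712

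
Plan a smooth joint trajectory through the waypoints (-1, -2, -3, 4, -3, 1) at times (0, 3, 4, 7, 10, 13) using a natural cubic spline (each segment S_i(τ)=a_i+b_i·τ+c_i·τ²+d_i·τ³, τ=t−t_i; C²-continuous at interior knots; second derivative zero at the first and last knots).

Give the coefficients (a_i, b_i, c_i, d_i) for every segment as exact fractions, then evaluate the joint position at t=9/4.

Δ: Δ0=-1/3, Δ1=-1, Δ2=7/3, Δ3=-7/3, Δ4=4/3
row 1: diag=8, rhs=-4; c'=1/8, d'=-1/2
row 2: denom=8−1·1/8=63/8; d'=(20−1·-1/2)/(63/8)=164/63
row 3: denom=12−3·8/21=76/7; d'=(-28−3·164/63)/(76/7)=-188/57
row 4: denom=12−3·21/76=849/76; d'=(22−3·-188/57)/(849/76)=808/283
back: M4=808/283
back: M3=-188/57−21/76·808/283=-3470/849
back: M2=164/63−8/21·-3470/849=3532/849
back: M1=-1/2−1/8·3532/849=-866/849
M: M0=0, M1=-866/849, M2=3532/849, M3=-3470/849, M4=808/283, M5=0
seg 0: a=-1, c=M0/2=0, d=(M1−M0)/(6·3)=-433/7641, b=Δ0−h0·(2M0+M1)/6=50/283
seg 1: a=-2, c=M1/2=-433/849, d=(M2−M1)/(6·1)=733/849, b=Δ1−h1·(2M1+M2)/6=-383/283
seg 2: a=-3, c=M2/2=1766/849, d=(M3−M2)/(6·3)=-389/849, b=Δ2−h2·(2M2+M3)/6=184/849
seg 3: a=4, c=M3/2=-1735/849, d=(M4−M3)/(6·3)=2947/7641, b=Δ3−h3·(2M3+M4)/6=277/849
seg 4: a=-3, c=M4/2=404/283, d=(M5−M4)/(6·3)=-404/2547, b=Δ4−h4·(2M4+M5)/6=-1292/849
t_q=9/4 → seg 0, τ=9/4; S=-1+50/283·τ+0·τ²+-433/7641·τ³=-22603/18112

  seg 0: a=-1 b=50/283 c=0 d=-433/7641
  seg 1: a=-2 b=-383/283 c=-433/849 d=733/849
  seg 2: a=-3 b=184/849 c=1766/849 d=-389/849
  seg 3: a=4 b=277/849 c=-1735/849 d=2947/7641
  seg 4: a=-3 b=-1292/849 c=404/283 d=-404/2547
S(9/4) = -22603/18112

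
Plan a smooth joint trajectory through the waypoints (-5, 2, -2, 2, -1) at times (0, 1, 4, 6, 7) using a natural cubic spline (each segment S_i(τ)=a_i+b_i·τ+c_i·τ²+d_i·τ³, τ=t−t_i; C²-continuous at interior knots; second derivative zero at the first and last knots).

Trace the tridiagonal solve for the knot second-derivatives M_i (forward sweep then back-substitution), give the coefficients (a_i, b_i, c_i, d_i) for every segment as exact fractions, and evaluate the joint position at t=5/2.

  seg 0: a=-5 b=4972/591 c=0 d=-835/591
  seg 1: a=2 b=2467/591 c=-835/197 d=1420/1773
  seg 2: a=-2 b=217/591 c=585/197 d=-2545/2364
  seg 3: a=2 b=-398/591 c=-1375/394 d=1375/1182
S(5/2) = 1125/788

Δ: Δ0=7, Δ1=-4/3, Δ2=2, Δ3=-3
row 1: diag=8, rhs=-50; c'=3/8, d'=-25/4
row 2: denom=10−3·3/8=71/8; d'=(20−3·-25/4)/(71/8)=310/71
row 3: denom=6−2·16/71=394/71; d'=(-30−2·310/71)/(394/71)=-1375/197
back: M3=-1375/197
back: M2=310/71−16/71·-1375/197=1170/197
back: M1=-25/4−3/8·1170/197=-1670/197
M: M0=0, M1=-1670/197, M2=1170/197, M3=-1375/197, M4=0
seg 0: a=-5, c=M0/2=0, d=(M1−M0)/(6·1)=-835/591, b=Δ0−h0·(2M0+M1)/6=4972/591
seg 1: a=2, c=M1/2=-835/197, d=(M2−M1)/(6·3)=1420/1773, b=Δ1−h1·(2M1+M2)/6=2467/591
seg 2: a=-2, c=M2/2=585/197, d=(M3−M2)/(6·2)=-2545/2364, b=Δ2−h2·(2M2+M3)/6=217/591
seg 3: a=2, c=M3/2=-1375/394, d=(M4−M3)/(6·1)=1375/1182, b=Δ3−h3·(2M3+M4)/6=-398/591
t_q=5/2 → seg 1, τ=3/2; S=2+2467/591·τ+-835/197·τ²+1420/1773·τ³=1125/788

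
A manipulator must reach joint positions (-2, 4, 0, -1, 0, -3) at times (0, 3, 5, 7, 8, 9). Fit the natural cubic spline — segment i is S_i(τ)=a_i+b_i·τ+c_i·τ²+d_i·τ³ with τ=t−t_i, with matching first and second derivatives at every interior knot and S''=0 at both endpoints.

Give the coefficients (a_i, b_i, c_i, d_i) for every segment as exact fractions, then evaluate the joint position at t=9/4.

  seg 0: a=-2 b=5279/1588 c=0 d=-701/4764
  seg 1: a=4 b=-515/794 c=-2103/1588 d=515/1588
  seg 2: a=0 b=-1631/794 c=987/1588 d=247/3176
  seg 3: a=-1 b=542/397 c=432/397 d=-577/397
  seg 4: a=0 b=-325/397 c=-1299/397 d=433/397
S(9/4) = 386569/101632

Δ: Δ0=2, Δ1=-2, Δ2=-1/2, Δ3=1, Δ4=-3
row 1: diag=10, rhs=-24; c'=1/5, d'=-12/5
row 2: denom=8−2·1/5=38/5; d'=(9−2·-12/5)/(38/5)=69/38
row 3: denom=6−2·5/19=104/19; d'=(9−2·69/38)/(104/19)=51/52
row 4: denom=4−1·19/104=397/104; d'=(-24−1·51/52)/(397/104)=-2598/397
back: M4=-2598/397
back: M3=51/52−19/104·-2598/397=864/397
back: M2=69/38−5/19·864/397=987/794
back: M1=-12/5−1/5·987/794=-2103/794
M: M0=0, M1=-2103/794, M2=987/794, M3=864/397, M4=-2598/397, M5=0
seg 0: a=-2, c=M0/2=0, d=(M1−M0)/(6·3)=-701/4764, b=Δ0−h0·(2M0+M1)/6=5279/1588
seg 1: a=4, c=M1/2=-2103/1588, d=(M2−M1)/(6·2)=515/1588, b=Δ1−h1·(2M1+M2)/6=-515/794
seg 2: a=0, c=M2/2=987/1588, d=(M3−M2)/(6·2)=247/3176, b=Δ2−h2·(2M2+M3)/6=-1631/794
seg 3: a=-1, c=M3/2=432/397, d=(M4−M3)/(6·1)=-577/397, b=Δ3−h3·(2M3+M4)/6=542/397
seg 4: a=0, c=M4/2=-1299/397, d=(M5−M4)/(6·1)=433/397, b=Δ4−h4·(2M4+M5)/6=-325/397
t_q=9/4 → seg 0, τ=9/4; S=-2+5279/1588·τ+0·τ²+-701/4764·τ³=386569/101632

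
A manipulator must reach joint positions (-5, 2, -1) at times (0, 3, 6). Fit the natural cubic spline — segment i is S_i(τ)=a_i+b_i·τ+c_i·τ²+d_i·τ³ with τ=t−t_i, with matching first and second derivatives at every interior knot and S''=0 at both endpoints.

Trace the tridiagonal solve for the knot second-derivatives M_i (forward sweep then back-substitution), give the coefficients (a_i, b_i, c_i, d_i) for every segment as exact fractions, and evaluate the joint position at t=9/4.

Δ: Δ0=7/3, Δ1=-1
row 1: diag=12, rhs=-20; c'=1/4, d'=-5/3
back: M1=-5/3
M: M0=0, M1=-5/3, M2=0
seg 0: a=-5, c=M0/2=0, d=(M1−M0)/(6·3)=-5/54, b=Δ0−h0·(2M0+M1)/6=19/6
seg 1: a=2, c=M1/2=-5/6, d=(M2−M1)/(6·3)=5/54, b=Δ1−h1·(2M1+M2)/6=2/3
t_q=9/4 → seg 0, τ=9/4; S=-5+19/6·τ+0·τ²+-5/54·τ³=137/128

  seg 0: a=-5 b=19/6 c=0 d=-5/54
  seg 1: a=2 b=2/3 c=-5/6 d=5/54
S(9/4) = 137/128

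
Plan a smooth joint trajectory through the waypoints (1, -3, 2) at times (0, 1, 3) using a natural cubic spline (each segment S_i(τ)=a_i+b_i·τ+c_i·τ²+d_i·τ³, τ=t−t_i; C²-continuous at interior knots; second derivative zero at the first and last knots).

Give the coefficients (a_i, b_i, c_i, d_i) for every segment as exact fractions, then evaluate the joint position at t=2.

  seg 0: a=1 b=-61/12 c=0 d=13/12
  seg 1: a=-3 b=-11/6 c=13/4 d=-13/24
S(2) = -17/8

Δ: Δ0=-4, Δ1=5/2
row 1: diag=6, rhs=39; c'=1/3, d'=13/2
back: M1=13/2
M: M0=0, M1=13/2, M2=0
seg 0: a=1, c=M0/2=0, d=(M1−M0)/(6·1)=13/12, b=Δ0−h0·(2M0+M1)/6=-61/12
seg 1: a=-3, c=M1/2=13/4, d=(M2−M1)/(6·2)=-13/24, b=Δ1−h1·(2M1+M2)/6=-11/6
t_q=2 → seg 1, τ=1; S=-3+-11/6·τ+13/4·τ²+-13/24·τ³=-17/8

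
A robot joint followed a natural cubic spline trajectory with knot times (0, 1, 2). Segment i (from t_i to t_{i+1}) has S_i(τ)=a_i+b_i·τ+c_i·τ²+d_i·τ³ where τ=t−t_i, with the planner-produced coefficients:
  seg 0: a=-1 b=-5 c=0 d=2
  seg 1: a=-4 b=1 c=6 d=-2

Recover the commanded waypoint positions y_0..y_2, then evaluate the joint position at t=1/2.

y_0=-1 y_1=-4 y_2=1
S(1/2) = -13/4

y_0 = S_0(0) = a_0 = -1
y_1 = S_1(0) = a_1 = -4
y_2 = S_1(1) = 1
t_q=1/2 is in segment 0 (τ=1/2); S_0(τ)=-13/4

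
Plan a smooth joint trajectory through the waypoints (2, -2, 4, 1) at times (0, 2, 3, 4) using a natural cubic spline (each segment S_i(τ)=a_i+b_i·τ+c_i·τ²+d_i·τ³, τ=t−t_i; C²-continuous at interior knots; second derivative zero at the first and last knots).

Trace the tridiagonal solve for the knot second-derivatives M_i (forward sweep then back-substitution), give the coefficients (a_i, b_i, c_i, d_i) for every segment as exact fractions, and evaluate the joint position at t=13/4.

Δ: Δ0=-2, Δ1=6, Δ2=-3
row 1: diag=6, rhs=48; c'=1/6, d'=8
row 2: denom=4−1·1/6=23/6; d'=(-54−1·8)/(23/6)=-372/23
back: M2=-372/23
back: M1=8−1/6·-372/23=246/23
M: M0=0, M1=246/23, M2=-372/23, M3=0
seg 0: a=2, c=M0/2=0, d=(M1−M0)/(6·2)=41/46, b=Δ0−h0·(2M0+M1)/6=-128/23
seg 1: a=-2, c=M1/2=123/23, d=(M2−M1)/(6·1)=-103/23, b=Δ1−h1·(2M1+M2)/6=118/23
seg 2: a=4, c=M2/2=-186/23, d=(M3−M2)/(6·1)=62/23, b=Δ2−h2·(2M2+M3)/6=55/23
t_q=13/4 → seg 2, τ=1/4; S=4+55/23·τ+-186/23·τ²+62/23·τ³=3043/736

  seg 0: a=2 b=-128/23 c=0 d=41/46
  seg 1: a=-2 b=118/23 c=123/23 d=-103/23
  seg 2: a=4 b=55/23 c=-186/23 d=62/23
S(13/4) = 3043/736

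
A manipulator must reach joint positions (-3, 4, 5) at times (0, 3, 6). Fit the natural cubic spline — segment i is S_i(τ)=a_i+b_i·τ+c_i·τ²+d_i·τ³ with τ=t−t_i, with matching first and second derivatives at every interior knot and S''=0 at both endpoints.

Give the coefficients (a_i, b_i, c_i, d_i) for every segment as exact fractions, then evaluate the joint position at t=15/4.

  seg 0: a=-3 b=17/6 c=0 d=-1/18
  seg 1: a=4 b=4/3 c=-1/2 d=1/18
S(15/4) = 607/128

Δ: Δ0=7/3, Δ1=1/3
row 1: diag=12, rhs=-12; c'=1/4, d'=-1
back: M1=-1
M: M0=0, M1=-1, M2=0
seg 0: a=-3, c=M0/2=0, d=(M1−M0)/(6·3)=-1/18, b=Δ0−h0·(2M0+M1)/6=17/6
seg 1: a=4, c=M1/2=-1/2, d=(M2−M1)/(6·3)=1/18, b=Δ1−h1·(2M1+M2)/6=4/3
t_q=15/4 → seg 1, τ=3/4; S=4+4/3·τ+-1/2·τ²+1/18·τ³=607/128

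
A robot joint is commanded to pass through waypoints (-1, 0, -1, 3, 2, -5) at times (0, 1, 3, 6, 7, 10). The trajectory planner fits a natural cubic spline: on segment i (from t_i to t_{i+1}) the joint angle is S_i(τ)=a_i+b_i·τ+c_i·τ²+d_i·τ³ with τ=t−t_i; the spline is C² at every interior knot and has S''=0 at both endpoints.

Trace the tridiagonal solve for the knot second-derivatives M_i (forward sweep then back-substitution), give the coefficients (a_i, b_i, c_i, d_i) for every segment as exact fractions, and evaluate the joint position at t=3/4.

Δ: Δ0=1, Δ1=-1/2, Δ2=4/3, Δ3=-1, Δ4=-7/3
row 1: diag=6, rhs=-9; c'=1/3, d'=-3/2
row 2: denom=10−2·1/3=28/3; d'=(11−2·-3/2)/(28/3)=3/2
row 3: denom=8−3·9/28=197/28; d'=(-14−3·3/2)/(197/28)=-518/197
row 4: denom=8−1·28/197=1548/197; d'=(-8−1·-518/197)/(1548/197)=-529/774
back: M4=-529/774
back: M3=-518/197−28/197·-529/774=-980/387
back: M2=3/2−9/28·-980/387=199/86
back: M1=-3/2−1/3·199/86=-293/129
M: M0=0, M1=-293/129, M2=199/86, M3=-980/387, M4=-529/774, M5=0
seg 0: a=-1, c=M0/2=0, d=(M1−M0)/(6·1)=-293/774, b=Δ0−h0·(2M0+M1)/6=1067/774
seg 1: a=0, c=M1/2=-293/258, d=(M2−M1)/(6·2)=1183/3096, b=Δ1−h1·(2M1+M2)/6=94/387
seg 2: a=-1, c=M2/2=199/172, d=(M3−M2)/(6·3)=-3751/13932, b=Δ2−h2·(2M2+M3)/6=221/774
seg 3: a=3, c=M3/2=-490/387, d=(M4−M3)/(6·1)=53/172, b=Δ3−h3·(2M3+M4)/6=-65/1548
seg 4: a=2, c=M4/2=-529/1548, d=(M5−M4)/(6·3)=529/13932, b=Δ4−h4·(2M4+M5)/6=-1277/774
t_q=3/4 → seg 0, τ=3/4; S=-1+1067/774·τ+0·τ²+-293/774·τ³=-2077/16512

  seg 0: a=-1 b=1067/774 c=0 d=-293/774
  seg 1: a=0 b=94/387 c=-293/258 d=1183/3096
  seg 2: a=-1 b=221/774 c=199/172 d=-3751/13932
  seg 3: a=3 b=-65/1548 c=-490/387 d=53/172
  seg 4: a=2 b=-1277/774 c=-529/1548 d=529/13932
S(3/4) = -2077/16512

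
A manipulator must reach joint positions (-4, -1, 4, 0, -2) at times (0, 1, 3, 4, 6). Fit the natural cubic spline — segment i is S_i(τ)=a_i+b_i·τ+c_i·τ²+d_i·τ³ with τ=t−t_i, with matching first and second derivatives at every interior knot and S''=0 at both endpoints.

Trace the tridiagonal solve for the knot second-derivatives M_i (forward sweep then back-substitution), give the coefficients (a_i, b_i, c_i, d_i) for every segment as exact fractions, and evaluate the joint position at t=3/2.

Δ: Δ0=3, Δ1=5/2, Δ2=-4, Δ3=-1
row 1: diag=6, rhs=-3; c'=1/3, d'=-1/2
row 2: denom=6−2·1/3=16/3; d'=(-39−2·-1/2)/(16/3)=-57/8
row 3: denom=6−1·3/16=93/16; d'=(18−1·-57/8)/(93/16)=134/31
back: M3=134/31
back: M2=-57/8−3/16·134/31=-246/31
back: M1=-1/2−1/3·-246/31=133/62
M: M0=0, M1=133/62, M2=-246/31, M3=134/31, M4=0
seg 0: a=-4, c=M0/2=0, d=(M1−M0)/(6·1)=133/372, b=Δ0−h0·(2M0+M1)/6=983/372
seg 1: a=-1, c=M1/2=133/124, d=(M2−M1)/(6·2)=-625/744, b=Δ1−h1·(2M1+M2)/6=691/186
seg 2: a=4, c=M2/2=-123/31, d=(M3−M2)/(6·1)=190/93, b=Δ2−h2·(2M2+M3)/6=-193/93
seg 3: a=0, c=M3/2=67/31, d=(M4−M3)/(6·2)=-67/186, b=Δ3−h3·(2M3+M4)/6=-361/93
t_q=3/2 → seg 1, τ=1/2; S=-1+691/186·τ+133/124·τ²+-625/744·τ³=2025/1984

  seg 0: a=-4 b=983/372 c=0 d=133/372
  seg 1: a=-1 b=691/186 c=133/124 d=-625/744
  seg 2: a=4 b=-193/93 c=-123/31 d=190/93
  seg 3: a=0 b=-361/93 c=67/31 d=-67/186
S(3/2) = 2025/1984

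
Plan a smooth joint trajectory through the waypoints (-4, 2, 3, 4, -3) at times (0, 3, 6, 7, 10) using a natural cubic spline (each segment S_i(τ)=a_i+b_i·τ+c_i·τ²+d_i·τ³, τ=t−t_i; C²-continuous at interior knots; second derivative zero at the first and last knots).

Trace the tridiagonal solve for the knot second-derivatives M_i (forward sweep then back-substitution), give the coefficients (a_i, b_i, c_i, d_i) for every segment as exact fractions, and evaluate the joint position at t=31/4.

  seg 0: a=-4 b=587/228 c=0 d=-131/2052
  seg 1: a=2 b=97/114 c=-131/228 d=275/2052
  seg 2: a=3 b=233/228 c=12/19 d=-149/228
  seg 3: a=4 b=37/114 c=-101/76 d=101/684
S(31/4) = 17307/4864

Δ: Δ0=2, Δ1=1/3, Δ2=1, Δ3=-7/3
row 1: diag=12, rhs=-10; c'=1/4, d'=-5/6
row 2: denom=8−3·1/4=29/4; d'=(4−3·-5/6)/(29/4)=26/29
row 3: denom=8−1·4/29=228/29; d'=(-20−1·26/29)/(228/29)=-101/38
back: M3=-101/38
back: M2=26/29−4/29·-101/38=24/19
back: M1=-5/6−1/4·24/19=-131/114
M: M0=0, M1=-131/114, M2=24/19, M3=-101/38, M4=0
seg 0: a=-4, c=M0/2=0, d=(M1−M0)/(6·3)=-131/2052, b=Δ0−h0·(2M0+M1)/6=587/228
seg 1: a=2, c=M1/2=-131/228, d=(M2−M1)/(6·3)=275/2052, b=Δ1−h1·(2M1+M2)/6=97/114
seg 2: a=3, c=M2/2=12/19, d=(M3−M2)/(6·1)=-149/228, b=Δ2−h2·(2M2+M3)/6=233/228
seg 3: a=4, c=M3/2=-101/76, d=(M4−M3)/(6·3)=101/684, b=Δ3−h3·(2M3+M4)/6=37/114
t_q=31/4 → seg 3, τ=3/4; S=4+37/114·τ+-101/76·τ²+101/684·τ³=17307/4864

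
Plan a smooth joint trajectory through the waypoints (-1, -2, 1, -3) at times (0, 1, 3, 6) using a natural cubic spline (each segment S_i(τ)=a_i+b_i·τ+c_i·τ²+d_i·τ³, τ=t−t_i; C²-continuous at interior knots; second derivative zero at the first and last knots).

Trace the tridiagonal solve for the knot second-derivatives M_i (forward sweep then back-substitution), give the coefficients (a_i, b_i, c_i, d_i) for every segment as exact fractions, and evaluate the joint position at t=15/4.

Δ: Δ0=-1, Δ1=3/2, Δ2=-4/3
row 1: diag=6, rhs=15; c'=1/3, d'=5/2
row 2: denom=10−2·1/3=28/3; d'=(-17−2·5/2)/(28/3)=-33/14
back: M2=-33/14
back: M1=5/2−1/3·-33/14=23/7
M: M0=0, M1=23/7, M2=-33/14, M3=0
seg 0: a=-1, c=M0/2=0, d=(M1−M0)/(6·1)=23/42, b=Δ0−h0·(2M0+M1)/6=-65/42
seg 1: a=-2, c=M1/2=23/14, d=(M2−M1)/(6·2)=-79/168, b=Δ1−h1·(2M1+M2)/6=2/21
seg 2: a=1, c=M2/2=-33/28, d=(M3−M2)/(6·3)=11/84, b=Δ2−h2·(2M2+M3)/6=43/42
t_q=15/4 → seg 2, τ=3/4; S=1+43/42·τ+-33/28·τ²+11/84·τ³=297/256

  seg 0: a=-1 b=-65/42 c=0 d=23/42
  seg 1: a=-2 b=2/21 c=23/14 d=-79/168
  seg 2: a=1 b=43/42 c=-33/28 d=11/84
S(15/4) = 297/256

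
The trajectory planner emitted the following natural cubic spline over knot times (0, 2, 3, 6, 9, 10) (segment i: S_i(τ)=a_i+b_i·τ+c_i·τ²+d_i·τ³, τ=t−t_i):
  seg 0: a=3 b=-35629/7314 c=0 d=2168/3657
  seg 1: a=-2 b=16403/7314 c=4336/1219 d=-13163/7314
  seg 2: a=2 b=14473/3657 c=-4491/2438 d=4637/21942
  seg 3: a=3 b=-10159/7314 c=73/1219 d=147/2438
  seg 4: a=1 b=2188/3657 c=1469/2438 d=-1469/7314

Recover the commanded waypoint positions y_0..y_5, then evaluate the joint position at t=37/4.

y_0=3 y_1=-2 y_2=2 y_3=3 y_4=1 y_5=2
S(37/4) = 184757/156032

y_0 = S_0(0) = a_0 = 3
y_1 = S_1(0) = a_1 = -2
y_2 = S_2(0) = a_2 = 2
y_3 = S_3(0) = a_3 = 3
y_4 = S_4(0) = a_4 = 1
y_5 = S_4(1) = 2
t_q=37/4 is in segment 4 (τ=1/4); S_4(τ)=184757/156032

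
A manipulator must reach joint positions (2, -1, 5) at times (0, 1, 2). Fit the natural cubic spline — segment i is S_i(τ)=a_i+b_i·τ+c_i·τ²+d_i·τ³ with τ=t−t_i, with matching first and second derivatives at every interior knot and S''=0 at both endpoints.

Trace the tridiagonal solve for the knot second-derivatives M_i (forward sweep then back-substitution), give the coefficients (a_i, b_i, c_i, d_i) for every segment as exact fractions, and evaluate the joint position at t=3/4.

Δ: Δ0=-3, Δ1=6
row 1: diag=4, rhs=54; c'=1/4, d'=27/2
back: M1=27/2
M: M0=0, M1=27/2, M2=0
seg 0: a=2, c=M0/2=0, d=(M1−M0)/(6·1)=9/4, b=Δ0−h0·(2M0+M1)/6=-21/4
seg 1: a=-1, c=M1/2=27/4, d=(M2−M1)/(6·1)=-9/4, b=Δ1−h1·(2M1+M2)/6=3/2
t_q=3/4 → seg 0, τ=3/4; S=2+-21/4·τ+0·τ²+9/4·τ³=-253/256

  seg 0: a=2 b=-21/4 c=0 d=9/4
  seg 1: a=-1 b=3/2 c=27/4 d=-9/4
S(3/4) = -253/256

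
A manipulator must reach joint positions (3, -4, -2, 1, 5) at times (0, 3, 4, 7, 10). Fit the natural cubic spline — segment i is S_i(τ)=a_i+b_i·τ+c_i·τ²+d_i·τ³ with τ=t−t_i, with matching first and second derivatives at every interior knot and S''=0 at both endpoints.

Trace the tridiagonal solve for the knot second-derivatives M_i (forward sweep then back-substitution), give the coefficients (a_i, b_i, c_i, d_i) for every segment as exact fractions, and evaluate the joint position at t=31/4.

  seg 0: a=3 b=-461/114 c=0 d=65/342
  seg 1: a=-4 b=62/57 c=65/38 d=-91/114
  seg 2: a=-2 b=241/114 c=-13/19 d=107/1026
  seg 3: a=1 b=47/57 c=29/114 d=-29/1026
S(31/4) = 4255/2432

Δ: Δ0=-7/3, Δ1=2, Δ2=1, Δ3=4/3
row 1: diag=8, rhs=26; c'=1/8, d'=13/4
row 2: denom=8−1·1/8=63/8; d'=(-6−1·13/4)/(63/8)=-74/63
row 3: denom=12−3·8/21=76/7; d'=(2−3·-74/63)/(76/7)=29/57
back: M3=29/57
back: M2=-74/63−8/21·29/57=-26/19
back: M1=13/4−1/8·-26/19=65/19
M: M0=0, M1=65/19, M2=-26/19, M3=29/57, M4=0
seg 0: a=3, c=M0/2=0, d=(M1−M0)/(6·3)=65/342, b=Δ0−h0·(2M0+M1)/6=-461/114
seg 1: a=-4, c=M1/2=65/38, d=(M2−M1)/(6·1)=-91/114, b=Δ1−h1·(2M1+M2)/6=62/57
seg 2: a=-2, c=M2/2=-13/19, d=(M3−M2)/(6·3)=107/1026, b=Δ2−h2·(2M2+M3)/6=241/114
seg 3: a=1, c=M3/2=29/114, d=(M4−M3)/(6·3)=-29/1026, b=Δ3−h3·(2M3+M4)/6=47/57
t_q=31/4 → seg 3, τ=3/4; S=1+47/57·τ+29/114·τ²+-29/1026·τ³=4255/2432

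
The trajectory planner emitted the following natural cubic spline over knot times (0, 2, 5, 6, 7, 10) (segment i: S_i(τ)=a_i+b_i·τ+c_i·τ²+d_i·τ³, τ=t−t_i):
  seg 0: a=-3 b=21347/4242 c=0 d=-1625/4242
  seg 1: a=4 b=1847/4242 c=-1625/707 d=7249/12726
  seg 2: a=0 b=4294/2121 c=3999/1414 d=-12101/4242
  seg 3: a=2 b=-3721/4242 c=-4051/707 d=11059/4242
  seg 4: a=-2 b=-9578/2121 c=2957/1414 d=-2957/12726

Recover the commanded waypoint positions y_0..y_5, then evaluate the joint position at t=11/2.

y_0 = S_0(0) = a_0 = -3
y_1 = S_1(0) = a_1 = 4
y_2 = S_2(0) = a_2 = 0
y_3 = S_3(0) = a_3 = 2
y_4 = S_4(0) = a_4 = -2
y_5 = S_4(3) = -3
t_q=11/2 is in segment 2 (τ=1/2); S_2(τ)=15415/11312

y_0=-3 y_1=4 y_2=0 y_3=2 y_4=-2 y_5=-3
S(11/2) = 15415/11312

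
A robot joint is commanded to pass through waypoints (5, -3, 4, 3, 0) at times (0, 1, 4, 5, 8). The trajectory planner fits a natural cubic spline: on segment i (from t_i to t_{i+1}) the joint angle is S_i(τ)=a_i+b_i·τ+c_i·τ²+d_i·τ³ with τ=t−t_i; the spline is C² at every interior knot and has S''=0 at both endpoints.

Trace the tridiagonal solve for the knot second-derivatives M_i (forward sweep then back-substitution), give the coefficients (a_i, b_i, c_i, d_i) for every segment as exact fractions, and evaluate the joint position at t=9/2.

Δ: Δ0=-8, Δ1=7/3, Δ2=-1, Δ3=-1
row 1: diag=8, rhs=62; c'=3/8, d'=31/4
row 2: denom=8−3·3/8=55/8; d'=(-20−3·31/4)/(55/8)=-346/55
row 3: denom=8−1·8/55=432/55; d'=(0−1·-346/55)/(432/55)=173/216
back: M3=173/216
back: M2=-346/55−8/55·173/216=-173/27
back: M1=31/4−3/8·-173/27=731/72
M: M0=0, M1=731/72, M2=-173/27, M3=173/216, M4=0
seg 0: a=5, c=M0/2=0, d=(M1−M0)/(6·1)=731/432, b=Δ0−h0·(2M0+M1)/6=-4187/432
seg 1: a=-3, c=M1/2=731/144, d=(M2−M1)/(6·3)=-3577/3888, b=Δ1−h1·(2M1+M2)/6=-997/216
seg 2: a=4, c=M2/2=-173/54, d=(M3−M2)/(6·1)=173/144, b=Δ2−h2·(2M2+M3)/6=433/432
seg 3: a=3, c=M3/2=173/432, d=(M4−M3)/(6·3)=-173/3888, b=Δ3−h3·(2M3+M4)/6=-389/216
t_q=9/2 → seg 2, τ=1/2; S=4+433/432·τ+-173/54·τ²+173/144·τ³=13307/3456

  seg 0: a=5 b=-4187/432 c=0 d=731/432
  seg 1: a=-3 b=-997/216 c=731/144 d=-3577/3888
  seg 2: a=4 b=433/432 c=-173/54 d=173/144
  seg 3: a=3 b=-389/216 c=173/432 d=-173/3888
S(9/2) = 13307/3456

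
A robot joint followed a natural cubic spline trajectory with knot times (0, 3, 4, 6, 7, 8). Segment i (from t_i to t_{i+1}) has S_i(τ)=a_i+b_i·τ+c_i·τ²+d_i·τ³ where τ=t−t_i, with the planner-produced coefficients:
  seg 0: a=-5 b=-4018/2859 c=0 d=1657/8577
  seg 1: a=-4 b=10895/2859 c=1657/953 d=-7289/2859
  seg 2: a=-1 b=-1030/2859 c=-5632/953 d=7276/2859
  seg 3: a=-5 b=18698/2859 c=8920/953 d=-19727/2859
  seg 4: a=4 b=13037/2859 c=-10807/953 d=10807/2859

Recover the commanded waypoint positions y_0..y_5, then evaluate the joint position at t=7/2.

y_0 = S_0(0) = a_0 = -5
y_1 = S_1(0) = a_1 = -4
y_2 = S_2(0) = a_2 = -1
y_3 = S_3(0) = a_3 = -5
y_4 = S_4(0) = a_4 = 4
y_5 = S_4(1) = 1
t_q=7/2 is in segment 1 (τ=1/2); S_1(τ)=-15085/7624

y_0=-5 y_1=-4 y_2=-1 y_3=-5 y_4=4 y_5=1
S(7/2) = -15085/7624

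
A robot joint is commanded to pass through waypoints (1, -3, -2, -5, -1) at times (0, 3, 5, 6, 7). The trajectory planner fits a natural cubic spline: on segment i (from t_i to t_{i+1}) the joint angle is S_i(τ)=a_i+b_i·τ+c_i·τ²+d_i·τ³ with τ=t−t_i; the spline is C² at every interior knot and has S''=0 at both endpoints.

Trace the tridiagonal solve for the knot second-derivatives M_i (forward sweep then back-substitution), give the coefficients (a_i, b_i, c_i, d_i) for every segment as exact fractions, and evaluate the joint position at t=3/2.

  seg 0: a=1 b=-3227/1284 c=0 d=505/3852
  seg 1: a=-3 b=659/642 c=505/428 d=-1853/2568
  seg 2: a=-2 b=-935/321 c=-337/107 d=983/321
  seg 3: a=-5 b=-8/321 c=646/107 d=-646/321
S(3/2) = -7969/3424

Δ: Δ0=-4/3, Δ1=1/2, Δ2=-3, Δ3=4
row 1: diag=10, rhs=11; c'=1/5, d'=11/10
row 2: denom=6−2·1/5=28/5; d'=(-21−2·11/10)/(28/5)=-29/7
row 3: denom=4−1·5/28=107/28; d'=(42−1·-29/7)/(107/28)=1292/107
back: M3=1292/107
back: M2=-29/7−5/28·1292/107=-674/107
back: M1=11/10−1/5·-674/107=505/214
M: M0=0, M1=505/214, M2=-674/107, M3=1292/107, M4=0
seg 0: a=1, c=M0/2=0, d=(M1−M0)/(6·3)=505/3852, b=Δ0−h0·(2M0+M1)/6=-3227/1284
seg 1: a=-3, c=M1/2=505/428, d=(M2−M1)/(6·2)=-1853/2568, b=Δ1−h1·(2M1+M2)/6=659/642
seg 2: a=-2, c=M2/2=-337/107, d=(M3−M2)/(6·1)=983/321, b=Δ2−h2·(2M2+M3)/6=-935/321
seg 3: a=-5, c=M3/2=646/107, d=(M4−M3)/(6·1)=-646/321, b=Δ3−h3·(2M3+M4)/6=-8/321
t_q=3/2 → seg 0, τ=3/2; S=1+-3227/1284·τ+0·τ²+505/3852·τ³=-7969/3424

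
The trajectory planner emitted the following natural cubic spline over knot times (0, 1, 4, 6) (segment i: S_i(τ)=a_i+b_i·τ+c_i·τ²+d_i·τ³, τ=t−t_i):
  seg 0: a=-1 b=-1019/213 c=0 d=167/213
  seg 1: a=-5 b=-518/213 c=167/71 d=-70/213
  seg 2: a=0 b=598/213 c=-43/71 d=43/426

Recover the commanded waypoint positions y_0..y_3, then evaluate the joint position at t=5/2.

y_0=-1 y_1=-5 y_2=0 y_3=4
S(5/2) = -317/71

y_0 = S_0(0) = a_0 = -1
y_1 = S_1(0) = a_1 = -5
y_2 = S_2(0) = a_2 = 0
y_3 = S_2(2) = 4
t_q=5/2 is in segment 1 (τ=3/2); S_1(τ)=-317/71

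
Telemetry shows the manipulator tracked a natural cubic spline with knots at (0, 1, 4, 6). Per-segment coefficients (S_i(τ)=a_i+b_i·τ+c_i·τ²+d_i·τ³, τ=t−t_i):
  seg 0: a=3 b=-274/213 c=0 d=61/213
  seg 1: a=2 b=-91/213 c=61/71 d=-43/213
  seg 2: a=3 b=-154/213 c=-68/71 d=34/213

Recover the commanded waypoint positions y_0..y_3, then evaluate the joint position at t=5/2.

y_0 = S_0(0) = a_0 = 3
y_1 = S_1(0) = a_1 = 2
y_2 = S_2(0) = a_2 = 3
y_3 = S_2(2) = -1
t_q=5/2 is in segment 1 (τ=3/2); S_1(τ)=1483/568

y_0=3 y_1=2 y_2=3 y_3=-1
S(5/2) = 1483/568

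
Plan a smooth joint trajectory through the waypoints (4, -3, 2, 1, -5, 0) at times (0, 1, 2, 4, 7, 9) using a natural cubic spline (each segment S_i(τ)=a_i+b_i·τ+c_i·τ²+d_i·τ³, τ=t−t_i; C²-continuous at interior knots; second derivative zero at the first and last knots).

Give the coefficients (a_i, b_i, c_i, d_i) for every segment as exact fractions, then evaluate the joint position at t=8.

Δ: Δ0=-7, Δ1=5, Δ2=-1/2, Δ3=-2, Δ4=5/2
row 1: diag=4, rhs=72; c'=1/4, d'=18
row 2: denom=6−1·1/4=23/4; d'=(-33−1·18)/(23/4)=-204/23
row 3: denom=10−2·8/23=214/23; d'=(-9−2·-204/23)/(214/23)=201/214
row 4: denom=10−3·69/214=1933/214; d'=(27−3·201/214)/(1933/214)=5175/1933
back: M4=5175/1933
back: M3=201/214−69/214·5175/1933=147/1933
back: M2=-204/23−8/23·147/1933=-17196/1933
back: M1=18−1/4·-17196/1933=39093/1933
M: M0=0, M1=39093/1933, M2=-17196/1933, M3=147/1933, M4=5175/1933, M5=0
seg 0: a=4, c=M0/2=0, d=(M1−M0)/(6·1)=13031/3866, b=Δ0−h0·(2M0+M1)/6=-40093/3866
seg 1: a=-3, c=M1/2=39093/3866, d=(M2−M1)/(6·1)=-18763/3866, b=Δ1−h1·(2M1+M2)/6=-500/1933
seg 2: a=2, c=M2/2=-8598/1933, d=(M3−M2)/(6·2)=5781/7732, b=Δ2−h2·(2M2+M3)/6=20897/3866
seg 3: a=1, c=M3/2=147/3866, d=(M4−M3)/(6·3)=838/5799, b=Δ3−h3·(2M3+M4)/6=-13201/3866
seg 4: a=-5, c=M4/2=5175/3866, d=(M5−M4)/(6·2)=-1725/7732, b=Δ4−h4·(2M4+M5)/6=2765/3866
t_q=8 → seg 4, τ=1; S=-5+2765/3866·τ+5175/3866·τ²+-1725/7732·τ³=-24505/7732

  seg 0: a=4 b=-40093/3866 c=0 d=13031/3866
  seg 1: a=-3 b=-500/1933 c=39093/3866 d=-18763/3866
  seg 2: a=2 b=20897/3866 c=-8598/1933 d=5781/7732
  seg 3: a=1 b=-13201/3866 c=147/3866 d=838/5799
  seg 4: a=-5 b=2765/3866 c=5175/3866 d=-1725/7732
S(8) = -24505/7732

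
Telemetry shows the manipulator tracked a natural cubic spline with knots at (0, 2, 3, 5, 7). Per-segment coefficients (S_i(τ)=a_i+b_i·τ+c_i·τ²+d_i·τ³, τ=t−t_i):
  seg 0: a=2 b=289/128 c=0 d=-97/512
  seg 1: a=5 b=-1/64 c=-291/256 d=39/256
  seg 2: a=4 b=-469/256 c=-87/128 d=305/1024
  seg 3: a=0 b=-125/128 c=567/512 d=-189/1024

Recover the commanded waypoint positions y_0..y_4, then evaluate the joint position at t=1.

y_0=2 y_1=5 y_2=4 y_3=0 y_4=1
S(1) = 2083/512

y_0 = S_0(0) = a_0 = 2
y_1 = S_1(0) = a_1 = 5
y_2 = S_2(0) = a_2 = 4
y_3 = S_3(0) = a_3 = 0
y_4 = S_3(2) = 1
t_q=1 is in segment 0 (τ=1); S_0(τ)=2083/512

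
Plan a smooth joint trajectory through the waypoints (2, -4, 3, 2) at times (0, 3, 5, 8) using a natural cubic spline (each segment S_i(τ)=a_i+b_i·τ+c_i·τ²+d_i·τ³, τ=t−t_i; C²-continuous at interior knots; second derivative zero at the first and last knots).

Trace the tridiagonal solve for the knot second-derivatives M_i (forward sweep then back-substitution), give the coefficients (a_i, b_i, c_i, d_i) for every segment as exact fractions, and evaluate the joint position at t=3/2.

Δ: Δ0=-2, Δ1=7/2, Δ2=-1/3
row 1: diag=10, rhs=33; c'=1/5, d'=33/10
row 2: denom=10−2·1/5=48/5; d'=(-23−2·33/10)/(48/5)=-37/12
back: M2=-37/12
back: M1=33/10−1/5·-37/12=47/12
M: M0=0, M1=47/12, M2=-37/12, M3=0
seg 0: a=2, c=M0/2=0, d=(M1−M0)/(6·3)=47/216, b=Δ0−h0·(2M0+M1)/6=-95/24
seg 1: a=-4, c=M1/2=47/24, d=(M2−M1)/(6·2)=-7/12, b=Δ1−h1·(2M1+M2)/6=23/12
seg 2: a=3, c=M2/2=-37/24, d=(M3−M2)/(6·3)=37/216, b=Δ2−h2·(2M2+M3)/6=11/4
t_q=3/2 → seg 0, τ=3/2; S=2+-95/24·τ+0·τ²+47/216·τ³=-205/64

  seg 0: a=2 b=-95/24 c=0 d=47/216
  seg 1: a=-4 b=23/12 c=47/24 d=-7/12
  seg 2: a=3 b=11/4 c=-37/24 d=37/216
S(3/2) = -205/64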